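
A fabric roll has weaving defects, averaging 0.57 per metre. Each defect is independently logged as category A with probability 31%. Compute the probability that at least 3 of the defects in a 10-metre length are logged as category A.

Thinning: the defects that are logged as category A themselves form a Poisson process with rate 0.31 × 0.57 = 0.1767 per metre.
Over the interval, μ = 0.1767 × 10 = 1.767 (a 10-metre length = 10 metres).
P(N ≥ 3) = 1 − P(N ≤ 2) ≈ 0.2606.

0.2606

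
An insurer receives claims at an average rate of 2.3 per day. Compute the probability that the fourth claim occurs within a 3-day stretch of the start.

0.9129

Over the interval, μ = 2.3 × 3 = 6.9 (a 3-day stretch = 3 days).
The fourth arrival falls in the interval iff at least 4 events occur there: P(S_4 ≤ t) = P(N ≥ 4) = 1 − P(N ≤ 3) ≈ 0.9129.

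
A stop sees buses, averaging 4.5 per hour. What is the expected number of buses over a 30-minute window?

E[N] = λt = 4.5 × 0.5 = 2.25 (a 30-minute window = 0.5 hours).

2.25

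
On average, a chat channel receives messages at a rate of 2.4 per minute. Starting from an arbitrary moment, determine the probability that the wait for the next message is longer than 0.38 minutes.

The wait for the next event is exponential with rate λ = 2.4 per minute.
P(T > 0.38) = e^(−λt) = e^(−2.4 × 0.38) = e^(−0.912) ≈ 0.4017.

0.4017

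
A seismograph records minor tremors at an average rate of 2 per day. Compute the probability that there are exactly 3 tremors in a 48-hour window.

Over the interval, μ = 2 × 2 = 4 (a 48-hour window = 2 days).
P(N = 3) = e^(−μ) μ^3/3! = e^(−4) · 4^3/6 ≈ 0.1954.

0.1954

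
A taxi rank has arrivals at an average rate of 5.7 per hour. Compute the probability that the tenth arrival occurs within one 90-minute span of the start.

0.3535

Over the interval, μ = 5.7 × 1.5 = 8.55 (a 90-minute span = 1.5 hours).
The tenth arrival falls in the interval iff at least 10 events occur there: P(S_10 ≤ t) = P(N ≥ 10) = 1 − P(N ≤ 9) ≈ 0.3535.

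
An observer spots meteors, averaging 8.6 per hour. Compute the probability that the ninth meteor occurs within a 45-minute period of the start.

Over the interval, μ = 8.6 × 0.75 = 6.45 (a 45-minute period = 0.75 hours).
The ninth arrival falls in the interval iff at least 9 events occur there: P(S_9 ≤ t) = P(N ≥ 9) = 1 − P(N ≤ 8) ≈ 0.2025.

0.2025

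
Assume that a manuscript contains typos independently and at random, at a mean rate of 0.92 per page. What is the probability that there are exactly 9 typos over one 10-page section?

0.1315

Over the interval, μ = 0.92 × 10 = 9.2 (a 10-page section = 10 pages).
P(N = 9) = e^(−μ) μ^9/9! = e^(−9.2) · 9.2^9/362880 ≈ 0.1315.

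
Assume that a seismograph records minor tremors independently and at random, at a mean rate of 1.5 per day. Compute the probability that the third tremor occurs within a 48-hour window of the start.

Over the interval, μ = 1.5 × 2 = 3 (a 48-hour window = 2 days).
The third arrival falls in the interval iff at least 3 events occur there: P(S_3 ≤ t) = P(N ≥ 3) = 1 − P(N ≤ 2) ≈ 0.5768.

0.5768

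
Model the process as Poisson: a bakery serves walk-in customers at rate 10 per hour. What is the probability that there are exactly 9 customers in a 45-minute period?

Over the interval, μ = 10 × 0.75 = 7.5 (a 45-minute period = 0.75 hours).
P(N = 9) = e^(−μ) μ^9/9! = e^(−7.5) · 7.5^9/362880 ≈ 0.1144.

0.1144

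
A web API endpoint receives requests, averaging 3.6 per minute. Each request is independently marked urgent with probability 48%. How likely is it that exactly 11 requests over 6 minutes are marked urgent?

Thinning: the requests that are marked urgent themselves form a Poisson process with rate 0.48 × 3.6 = 1.728 per minute.
Over the interval, μ = 1.728 × 6 = 10.368 (6 minutes).
P(N = 11) = e^(−10.368) · 10.368^11/11! ≈ 0.1171.

0.1171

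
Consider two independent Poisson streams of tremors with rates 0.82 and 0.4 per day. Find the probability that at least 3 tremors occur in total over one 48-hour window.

0.4407

Independent Poisson processes superpose: combined rate λ = 0.82 + 0.4 = 1.22 per day.
Over the interval, μ = 1.22 × 2 = 2.44 (a 48-hour window = 2 days).
P(N ≥ 3) = 1 − P(N ≤ 2) ≈ 0.4407.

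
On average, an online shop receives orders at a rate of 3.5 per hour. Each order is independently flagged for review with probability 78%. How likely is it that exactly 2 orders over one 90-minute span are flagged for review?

Thinning: the orders that are flagged for review themselves form a Poisson process with rate 0.78 × 3.5 = 2.73 per hour.
Over the interval, μ = 2.73 × 1.5 = 4.095 (a 90-minute span = 1.5 hours).
P(N = 2) = e^(−4.095) · 4.095^2/2! ≈ 0.1397.

0.1397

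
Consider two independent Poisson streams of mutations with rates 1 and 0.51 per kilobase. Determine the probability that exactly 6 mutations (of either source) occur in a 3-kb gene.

Independent Poisson processes superpose: combined rate λ = 1 + 0.51 = 1.51 per kilobase.
Over the interval, μ = 1.51 × 3 = 4.53 (a 3-kb gene = 3 kilobases).
P(N = 6) = e^(−4.53) · 4.53^6/6! ≈ 0.1294.

0.1294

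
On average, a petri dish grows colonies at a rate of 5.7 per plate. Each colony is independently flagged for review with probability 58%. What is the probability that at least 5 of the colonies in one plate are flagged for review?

Thinning: the colonies that are flagged for review themselves form a Poisson process with rate 0.58 × 5.7 = 3.306 per plate.
So μ = 3.306.
P(N ≥ 5) = 1 − P(N ≤ 4) ≈ 0.2385.

0.2385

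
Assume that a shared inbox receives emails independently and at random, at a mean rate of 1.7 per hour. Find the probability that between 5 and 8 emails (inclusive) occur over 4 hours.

0.5627

Over the interval, μ = 1.7 × 4 = 6.8 (4 hours).
P(5 ≤ N ≤ 8) = Σ_{j=5}^{8} e^(−6.8) · 6.8^j/j! ≈ 0.5627.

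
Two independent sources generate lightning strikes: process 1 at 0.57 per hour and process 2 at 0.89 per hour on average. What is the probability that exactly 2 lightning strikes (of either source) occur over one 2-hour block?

0.2299

Independent Poisson processes superpose: combined rate λ = 0.57 + 0.89 = 1.46 per hour.
Over the interval, μ = 1.46 × 2 = 2.92 (a 2-hour block = 2 hours).
P(N = 2) = e^(−2.92) · 2.92^2/2! ≈ 0.2299.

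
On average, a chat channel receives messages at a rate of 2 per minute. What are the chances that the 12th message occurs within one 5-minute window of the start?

0.3032

Over the interval, μ = 2 × 5 = 10 (a 5-minute window = 5 minutes).
The 12th arrival falls in the interval iff at least 12 events occur there: P(S_12 ≤ t) = P(N ≥ 12) = 1 − P(N ≤ 11) ≈ 0.3032.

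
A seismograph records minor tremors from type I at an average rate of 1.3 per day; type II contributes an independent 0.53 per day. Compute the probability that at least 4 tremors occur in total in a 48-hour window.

0.4975

Independent Poisson processes superpose: combined rate λ = 1.3 + 0.53 = 1.83 per day.
Over the interval, μ = 1.83 × 2 = 3.66 (a 48-hour window = 2 days).
P(N ≥ 4) = 1 − P(N ≤ 3) ≈ 0.4975.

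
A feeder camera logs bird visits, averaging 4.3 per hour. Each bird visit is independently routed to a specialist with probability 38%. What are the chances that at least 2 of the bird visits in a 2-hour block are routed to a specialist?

Thinning: the bird visits that are routed to a specialist themselves form a Poisson process with rate 0.38 × 4.3 = 1.634 per hour.
Over the interval, μ = 1.634 × 2 = 3.268 (a 2-hour block = 2 hours).
P(N ≥ 2) = 1 − P(N ≤ 1) ≈ 0.8375.

0.8375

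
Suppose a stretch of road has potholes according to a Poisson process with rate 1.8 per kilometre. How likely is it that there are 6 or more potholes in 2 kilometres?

Over the interval, μ = 1.8 × 2 = 3.6 (2 kilometres).
P(N ≥ 6) = 1 − P(N ≤ 5) = 1 − Σ_{j=0}^{5} e^(−μ) μ^j/j! ≈ 0.1559.

0.1559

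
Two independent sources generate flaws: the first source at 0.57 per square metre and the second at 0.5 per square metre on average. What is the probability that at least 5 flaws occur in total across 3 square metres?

Independent Poisson processes superpose: combined rate λ = 0.57 + 0.5 = 1.07 per square metre.
Over the interval, μ = 1.07 × 3 = 3.21 (3 square metres).
P(N ≥ 5) = 1 − P(N ≤ 4) ≈ 0.2212.

0.2212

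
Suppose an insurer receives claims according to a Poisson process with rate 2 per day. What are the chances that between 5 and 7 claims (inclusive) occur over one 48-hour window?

Over the interval, μ = 2 × 2 = 4 (a 48-hour window = 2 days).
P(5 ≤ N ≤ 7) = Σ_{j=5}^{7} e^(−4) · 4^j/j! ≈ 0.3200.

0.3200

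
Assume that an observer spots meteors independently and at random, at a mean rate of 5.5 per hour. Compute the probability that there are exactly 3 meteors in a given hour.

With mean μ = 5.5 per hour,
P(N = 3) = e^(−μ) μ^3/3! = e^(−5.5) · 5.5^3/6 ≈ 0.1133.

0.1133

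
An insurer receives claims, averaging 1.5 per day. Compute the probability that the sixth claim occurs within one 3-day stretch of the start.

Over the interval, μ = 1.5 × 3 = 4.5 (a 3-day stretch = 3 days).
The sixth arrival falls in the interval iff at least 6 events occur there: P(S_6 ≤ t) = P(N ≥ 6) = 1 − P(N ≤ 5) ≈ 0.2971.

0.2971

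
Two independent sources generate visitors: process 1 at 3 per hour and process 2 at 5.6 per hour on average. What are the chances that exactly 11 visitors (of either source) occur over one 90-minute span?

0.1030

Independent Poisson processes superpose: combined rate λ = 3 + 5.6 = 8.6 per hour.
Over the interval, μ = 8.6 × 1.5 = 12.9 (a 90-minute span = 1.5 hours).
P(N = 11) = e^(−12.9) · 12.9^11/11! ≈ 0.1030.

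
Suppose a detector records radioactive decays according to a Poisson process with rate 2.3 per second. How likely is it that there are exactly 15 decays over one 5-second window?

0.0630

Over the interval, μ = 2.3 × 5 = 11.5 (a 5-second window = 5 seconds).
P(N = 15) = e^(−μ) μ^15/15! = e^(−11.5) · 11.5^15/1307674368000 ≈ 0.0630.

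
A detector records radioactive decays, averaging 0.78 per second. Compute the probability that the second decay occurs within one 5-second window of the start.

0.9008

Over the interval, μ = 0.78 × 5 = 3.9 (a 5-second window = 5 seconds).
The second arrival falls in the interval iff at least 2 events occur there: P(S_2 ≤ t) = P(N ≥ 2) = 1 − P(N ≤ 1) ≈ 0.9008.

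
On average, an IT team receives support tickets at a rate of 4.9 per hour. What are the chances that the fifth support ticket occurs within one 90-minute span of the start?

0.8566

Over the interval, μ = 4.9 × 1.5 = 7.35 (a 90-minute span = 1.5 hours).
The fifth arrival falls in the interval iff at least 5 events occur there: P(S_5 ≤ t) = P(N ≥ 5) = 1 − P(N ≤ 4) ≈ 0.8566.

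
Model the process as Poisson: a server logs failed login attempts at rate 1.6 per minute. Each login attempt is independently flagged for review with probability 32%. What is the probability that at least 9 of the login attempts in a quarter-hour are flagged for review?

Thinning: the login attempts that are flagged for review themselves form a Poisson process with rate 0.32 × 1.6 = 0.512 per minute.
Over the interval, μ = 0.512 × 15 = 7.68 (a quarter-hour = 15 minutes).
P(N ≥ 9) = 1 − P(N ≤ 8) ≈ 0.3629.

0.3629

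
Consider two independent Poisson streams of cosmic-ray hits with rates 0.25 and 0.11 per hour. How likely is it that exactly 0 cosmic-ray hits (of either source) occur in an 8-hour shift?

Independent Poisson processes superpose: combined rate λ = 0.25 + 0.11 = 0.36 per hour.
Over the interval, μ = 0.36 × 8 = 2.88 (an 8-hour shift = 8 hours).
P(N = 0) = e^(−2.88) · 2.88^0/0! ≈ 0.0561.

0.0561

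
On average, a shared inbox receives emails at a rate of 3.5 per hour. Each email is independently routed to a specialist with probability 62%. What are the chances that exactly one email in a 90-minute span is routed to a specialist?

0.1256

Thinning: the emails that are routed to a specialist themselves form a Poisson process with rate 0.62 × 3.5 = 2.17 per hour.
Over the interval, μ = 2.17 × 1.5 = 3.255 (a 90-minute span = 1.5 hours).
P(N = 1) = e^(−3.255) · 3.255^1/1! ≈ 0.1256.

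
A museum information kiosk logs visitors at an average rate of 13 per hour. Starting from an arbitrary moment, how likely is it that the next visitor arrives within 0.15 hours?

0.8577

Inter-arrival times are exponential with rate λ = 13 per hour.
P(T ≤ 0.15) = 1 − e^(−λt) = 1 − e^(−13 × 0.15) = 1 − e^(−1.95) ≈ 0.8577.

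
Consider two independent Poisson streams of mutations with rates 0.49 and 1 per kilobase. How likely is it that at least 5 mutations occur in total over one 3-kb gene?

0.4622

Independent Poisson processes superpose: combined rate λ = 0.49 + 1 = 1.49 per kilobase.
Over the interval, μ = 1.49 × 3 = 4.47 (a 3-kb gene = 3 kilobases).
P(N ≥ 5) = 1 − P(N ≤ 4) ≈ 0.4622.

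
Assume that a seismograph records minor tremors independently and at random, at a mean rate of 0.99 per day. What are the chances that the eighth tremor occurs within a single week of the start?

Over the interval, μ = 0.99 × 7 = 6.93 (a week = 7 days).
The eighth arrival falls in the interval iff at least 8 events occur there: P(S_8 ≤ t) = P(N ≥ 8) = 1 − P(N ≤ 7) ≈ 0.3909.

0.3909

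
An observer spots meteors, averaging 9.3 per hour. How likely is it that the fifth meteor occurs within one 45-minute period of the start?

0.8247

Over the interval, μ = 9.3 × 0.75 = 6.975 (a 45-minute period = 0.75 hours).
The fifth arrival falls in the interval iff at least 5 events occur there: P(S_5 ≤ t) = P(N ≥ 5) = 1 − P(N ≤ 4) ≈ 0.8247.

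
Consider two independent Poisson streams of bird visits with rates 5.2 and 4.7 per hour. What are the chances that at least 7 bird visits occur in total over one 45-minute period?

0.6115

Independent Poisson processes superpose: combined rate λ = 5.2 + 4.7 = 9.9 per hour.
Over the interval, μ = 9.9 × 0.75 = 7.425 (a 45-minute period = 0.75 hours).
P(N ≥ 7) = 1 − P(N ≤ 6) ≈ 0.6115.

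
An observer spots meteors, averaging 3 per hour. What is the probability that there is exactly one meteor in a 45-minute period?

0.2371

Over the interval, μ = 3 × 0.75 = 2.25 (a 45-minute period = 0.75 hours).
P(N = 1) = e^(−μ) μ^1/1! = e^(−2.25) · 2.25^1/1 ≈ 0.2371.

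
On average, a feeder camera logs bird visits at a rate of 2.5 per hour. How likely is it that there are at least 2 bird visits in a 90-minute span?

Over the interval, μ = 2.5 × 1.5 = 3.75 (a 90-minute span = 1.5 hours).
P(N ≥ 2) = 1 − P(N ≤ 1) = 1 − Σ_{j=0}^{1} e^(−μ) μ^j/j! ≈ 0.8883.

0.8883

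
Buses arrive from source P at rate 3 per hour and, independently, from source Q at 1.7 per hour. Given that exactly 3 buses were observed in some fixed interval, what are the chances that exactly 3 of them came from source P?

0.2601

Given the total, each event is independently from source P with probability p = λ_P/(λ_P+λ_Q) = 3/4.7 ≈ 0.6383.
So K ~ Binomial(3, 3/4.7): P(K = 3) = C(3,3) · (3/4.7)^3 · (1.7/4.7)^0 ≈ 0.2601.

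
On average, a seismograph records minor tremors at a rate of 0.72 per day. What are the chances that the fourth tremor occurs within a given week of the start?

0.7405

Over the interval, μ = 0.72 × 7 = 5.04 (a week = 7 days).
The fourth arrival falls in the interval iff at least 4 events occur there: P(S_4 ≤ t) = P(N ≥ 4) = 1 − P(N ≤ 3) ≈ 0.7405.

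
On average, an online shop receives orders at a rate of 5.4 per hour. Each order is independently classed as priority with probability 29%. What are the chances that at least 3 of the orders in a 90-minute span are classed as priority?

Thinning: the orders that are classed as priority themselves form a Poisson process with rate 0.29 × 5.4 = 1.566 per hour.
Over the interval, μ = 1.566 × 1.5 = 2.349 (a 90-minute span = 1.5 hours).
P(N ≥ 3) = 1 − P(N ≤ 2) ≈ 0.4169.

0.4169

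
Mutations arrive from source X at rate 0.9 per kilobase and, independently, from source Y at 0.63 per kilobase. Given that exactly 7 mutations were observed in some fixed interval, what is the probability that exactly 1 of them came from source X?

0.0201

Given the total, each event is independently from source X with probability p = λ_X/(λ_X+λ_Y) = 0.9/1.53 ≈ 0.5882.
So K ~ Binomial(7, 0.9/1.53): P(K = 1) = C(7,1) · (0.9/1.53)^1 · (0.63/1.53)^6 ≈ 0.0201.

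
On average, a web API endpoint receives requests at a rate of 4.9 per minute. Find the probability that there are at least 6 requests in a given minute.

0.3665

With mean μ = 4.9 per minute,
P(N ≥ 6) = 1 − P(N ≤ 5) = 1 − Σ_{j=0}^{5} e^(−μ) μ^j/j! ≈ 0.3665.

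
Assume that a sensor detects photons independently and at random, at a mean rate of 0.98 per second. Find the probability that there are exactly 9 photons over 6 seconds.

Over the interval, μ = 0.98 × 6 = 5.88 (6 seconds).
P(N = 9) = e^(−μ) μ^9/9! = e^(−5.88) · 5.88^9/362880 ≈ 0.0647.

0.0647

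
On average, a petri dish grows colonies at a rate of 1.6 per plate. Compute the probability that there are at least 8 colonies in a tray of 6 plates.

Over the interval, μ = 1.6 × 6 = 9.6 (a tray of 6 plates = 6 plates).
P(N ≥ 8) = 1 − P(N ≤ 7) = 1 − Σ_{j=0}^{7} e^(−μ) μ^j/j! ≈ 0.7416.

0.7416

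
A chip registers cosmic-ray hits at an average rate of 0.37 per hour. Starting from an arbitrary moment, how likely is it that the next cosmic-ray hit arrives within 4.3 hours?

0.7963

Inter-arrival times are exponential with rate λ = 0.37 per hour.
P(T ≤ 4.3) = 1 − e^(−λt) = 1 − e^(−0.37 × 4.3) = 1 − e^(−1.591) ≈ 0.7963.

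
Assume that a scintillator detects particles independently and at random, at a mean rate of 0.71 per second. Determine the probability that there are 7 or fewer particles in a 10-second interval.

Over the interval, μ = 0.71 × 10 = 7.1 (a 10-second interval = 10 seconds).
P(N ≤ 7) = Σ_{j=0}^{7} e^(−μ) μ^j/j! ≈ 0.5838.

0.5838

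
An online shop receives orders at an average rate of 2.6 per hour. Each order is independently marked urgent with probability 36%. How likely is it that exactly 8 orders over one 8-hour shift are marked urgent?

Thinning: the orders that are marked urgent themselves form a Poisson process with rate 0.36 × 2.6 = 0.936 per hour.
Over the interval, μ = 0.936 × 8 = 7.488 (an 8-hour shift = 8 hours).
P(N = 8) = e^(−7.488) · 7.488^8/8! ≈ 0.1372.

0.1372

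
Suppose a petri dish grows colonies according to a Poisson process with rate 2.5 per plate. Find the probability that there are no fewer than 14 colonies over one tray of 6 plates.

Over the interval, μ = 2.5 × 6 = 15 (a tray of 6 plates = 6 plates).
P(N ≥ 14) = 1 − P(N ≤ 13) = 1 − Σ_{j=0}^{13} e^(−μ) μ^j/j! ≈ 0.6368.

0.6368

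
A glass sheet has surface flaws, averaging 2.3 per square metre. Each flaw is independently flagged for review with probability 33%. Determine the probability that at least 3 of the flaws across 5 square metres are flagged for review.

0.7303

Thinning: the flaws that are flagged for review themselves form a Poisson process with rate 0.33 × 2.3 = 0.759 per square metre.
Over the interval, μ = 0.759 × 5 = 3.795 (5 square metres).
P(N ≥ 3) = 1 − P(N ≤ 2) ≈ 0.7303.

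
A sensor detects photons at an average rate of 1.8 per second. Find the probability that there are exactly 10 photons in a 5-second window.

Over the interval, μ = 1.8 × 5 = 9 (a 5-second window = 5 seconds).
P(N = 10) = e^(−μ) μ^10/10! = e^(−9) · 9^10/3628800 ≈ 0.1186.

0.1186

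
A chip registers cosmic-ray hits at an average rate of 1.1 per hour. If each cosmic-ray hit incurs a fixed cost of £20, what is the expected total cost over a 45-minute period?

E[N] = 1.1 × 0.75 = 0.825 (a 45-minute period = 0.75 hours); E[cost] = 0.825 × £20 = £16.5.

£16.5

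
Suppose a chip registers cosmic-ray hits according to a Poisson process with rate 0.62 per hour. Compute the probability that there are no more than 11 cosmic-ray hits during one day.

Over the interval, μ = 0.62 × 24 = 14.88 (a day = 24 hours).
P(N ≤ 11) = Σ_{j=0}^{11} e^(−μ) μ^j/j! ≈ 0.1928.

0.1928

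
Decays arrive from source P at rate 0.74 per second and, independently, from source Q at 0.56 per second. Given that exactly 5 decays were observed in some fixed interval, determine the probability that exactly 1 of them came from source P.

Given the total, each event is independently from source P with probability p = λ_P/(λ_P+λ_Q) = 0.74/1.3 ≈ 0.5692.
So K ~ Binomial(5, 0.74/1.3): P(K = 1) = C(5,1) · (0.74/1.3)^1 · (0.56/1.3)^4 ≈ 0.0980.

0.0980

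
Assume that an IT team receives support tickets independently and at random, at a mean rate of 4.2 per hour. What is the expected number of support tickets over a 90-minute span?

6.3

E[N] = λt = 4.2 × 1.5 = 6.3 (a 90-minute span = 1.5 hours).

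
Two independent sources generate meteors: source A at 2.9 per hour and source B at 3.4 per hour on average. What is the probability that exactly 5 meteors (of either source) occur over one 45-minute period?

0.1741

Independent Poisson processes superpose: combined rate λ = 2.9 + 3.4 = 6.3 per hour.
Over the interval, μ = 6.3 × 0.75 = 4.725 (a 45-minute period = 0.75 hours).
P(N = 5) = e^(−4.725) · 4.725^5/5! ≈ 0.1741.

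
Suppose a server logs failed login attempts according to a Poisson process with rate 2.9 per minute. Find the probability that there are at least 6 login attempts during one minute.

With mean μ = 2.9 per minute,
P(N ≥ 6) = 1 − P(N ≤ 5) = 1 − Σ_{j=0}^{5} e^(−μ) μ^j/j! ≈ 0.0742.

0.0742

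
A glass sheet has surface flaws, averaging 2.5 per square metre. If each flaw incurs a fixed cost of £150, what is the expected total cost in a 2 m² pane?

E[N] = 2.5 × 2 = 5 (a 2 m² pane = 2 square metres); E[cost] = 5 × £150 = £750.

£750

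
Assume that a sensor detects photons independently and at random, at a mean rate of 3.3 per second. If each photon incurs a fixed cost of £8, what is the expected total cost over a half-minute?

£792

E[N] = 3.3 × 30 = 99 (a half-minute = 30 seconds); E[cost] = 99 × £8 = £792.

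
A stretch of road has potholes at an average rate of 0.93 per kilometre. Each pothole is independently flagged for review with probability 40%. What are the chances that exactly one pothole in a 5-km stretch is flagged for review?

Thinning: the potholes that are flagged for review themselves form a Poisson process with rate 0.4 × 0.93 = 0.372 per kilometre.
Over the interval, μ = 0.372 × 5 = 1.86 (a 5-km stretch = 5 kilometres).
P(N = 1) = e^(−1.86) · 1.86^1/1! ≈ 0.2896.

0.2896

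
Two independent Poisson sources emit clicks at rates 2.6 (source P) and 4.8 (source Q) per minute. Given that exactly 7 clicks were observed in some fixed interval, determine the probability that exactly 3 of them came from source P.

0.2687

Given the total, each event is independently from source P with probability p = λ_P/(λ_P+λ_Q) = 2.6/7.4 ≈ 0.3514.
So K ~ Binomial(7, 2.6/7.4): P(K = 3) = C(7,3) · (2.6/7.4)^3 · (4.8/7.4)^4 ≈ 0.2687.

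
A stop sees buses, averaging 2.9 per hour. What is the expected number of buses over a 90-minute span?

E[N] = λt = 2.9 × 1.5 = 4.35 (a 90-minute span = 1.5 hours).

4.35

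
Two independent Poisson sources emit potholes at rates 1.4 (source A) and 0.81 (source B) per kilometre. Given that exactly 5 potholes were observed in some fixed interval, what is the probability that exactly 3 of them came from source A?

0.3415

Given the total, each event is independently from source A with probability p = λ_A/(λ_A+λ_B) = 1.4/2.21 ≈ 0.6335.
So K ~ Binomial(5, 1.4/2.21): P(K = 3) = C(5,3) · (1.4/2.21)^3 · (0.81/2.21)^2 ≈ 0.3415.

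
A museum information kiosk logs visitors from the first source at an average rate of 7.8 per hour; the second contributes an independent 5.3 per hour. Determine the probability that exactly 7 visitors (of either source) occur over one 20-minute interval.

0.0762

Independent Poisson processes superpose: combined rate λ = 7.8 + 5.3 = 13.1 per hour.
Over the interval, μ = 13.1 × 1/3 ≈ 4.36667 (a 20-minute interval = 1/3 hours).
P(N = 7) = e^(−4.36667) · 4.36667^7/7! ≈ 0.0762.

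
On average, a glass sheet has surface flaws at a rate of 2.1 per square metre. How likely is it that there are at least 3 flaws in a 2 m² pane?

Over the interval, μ = 2.1 × 2 = 4.2 (a 2 m² pane = 2 square metres).
P(N ≥ 3) = 1 − P(N ≤ 2) = 1 − Σ_{j=0}^{2} e^(−μ) μ^j/j! ≈ 0.7898.

0.7898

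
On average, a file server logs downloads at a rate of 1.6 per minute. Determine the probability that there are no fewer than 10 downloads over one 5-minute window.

Over the interval, μ = 1.6 × 5 = 8 (a 5-minute window = 5 minutes).
P(N ≥ 10) = 1 − P(N ≤ 9) = 1 − Σ_{j=0}^{9} e^(−μ) μ^j/j! ≈ 0.2834.

0.2834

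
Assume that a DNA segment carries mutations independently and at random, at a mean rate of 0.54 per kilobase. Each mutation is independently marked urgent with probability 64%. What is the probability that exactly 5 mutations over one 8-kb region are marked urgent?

Thinning: the mutations that are marked urgent themselves form a Poisson process with rate 0.64 × 0.54 = 0.3456 per kilobase.
Over the interval, μ = 0.3456 × 8 = 2.7648 (an 8-kb region = 8 kilobases).
P(N = 5) = e^(−2.7648) · 2.7648^5/5! ≈ 0.0848.

0.0848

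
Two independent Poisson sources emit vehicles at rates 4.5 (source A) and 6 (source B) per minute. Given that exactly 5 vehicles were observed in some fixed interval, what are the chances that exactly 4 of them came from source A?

Given the total, each event is independently from source A with probability p = λ_A/(λ_A+λ_B) = 4.5/10.5 ≈ 0.4286.
So K ~ Binomial(5, 4.5/10.5): P(K = 4) = C(5,4) · (4.5/10.5)^4 · (6/10.5)^1 ≈ 0.0964.

0.0964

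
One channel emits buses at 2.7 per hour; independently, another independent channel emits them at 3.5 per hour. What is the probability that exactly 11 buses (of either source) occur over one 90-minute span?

0.1031

Independent Poisson processes superpose: combined rate λ = 2.7 + 3.5 = 6.2 per hour.
Over the interval, μ = 6.2 × 1.5 = 9.3 (a 90-minute span = 1.5 hours).
P(N = 11) = e^(−9.3) · 9.3^11/11! ≈ 0.1031.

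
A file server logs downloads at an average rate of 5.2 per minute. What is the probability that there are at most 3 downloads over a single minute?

0.2381

With mean μ = 5.2 per minute,
P(N ≤ 3) = Σ_{j=0}^{3} e^(−μ) μ^j/j! ≈ 0.2381.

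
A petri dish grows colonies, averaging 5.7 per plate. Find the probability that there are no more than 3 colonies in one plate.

With mean μ = 5.7 per plate,
P(N ≤ 3) = Σ_{j=0}^{3} e^(−μ) μ^j/j! ≈ 0.1800.

0.1800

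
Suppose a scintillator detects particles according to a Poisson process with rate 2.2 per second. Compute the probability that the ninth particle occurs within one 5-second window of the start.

Over the interval, μ = 2.2 × 5 = 11 (a 5-second window = 5 seconds).
The ninth arrival falls in the interval iff at least 9 events occur there: P(S_9 ≤ t) = P(N ≥ 9) = 1 − P(N ≤ 8) ≈ 0.7680.

0.7680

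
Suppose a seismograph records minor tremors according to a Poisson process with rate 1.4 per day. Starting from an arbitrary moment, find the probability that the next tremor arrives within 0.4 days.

Inter-arrival times are exponential with rate λ = 1.4 per day.
P(T ≤ 0.4) = 1 − e^(−λt) = 1 − e^(−1.4 × 0.4) = 1 − e^(−0.56) ≈ 0.4288.

0.4288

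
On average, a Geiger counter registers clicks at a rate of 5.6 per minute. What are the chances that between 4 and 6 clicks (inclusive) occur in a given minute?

With mean μ = 5.6 per minute,
P(4 ≤ N ≤ 6) = Σ_{j=4}^{6} e^(−5.6) · 5.6^j/j! ≈ 0.4796.

0.4796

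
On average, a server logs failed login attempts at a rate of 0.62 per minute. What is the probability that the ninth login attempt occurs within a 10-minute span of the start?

Over the interval, μ = 0.62 × 10 = 6.2 (a 10-minute span = 10 minutes).
The ninth arrival falls in the interval iff at least 9 events occur there: P(S_9 ≤ t) = P(N ≥ 9) = 1 − P(N ≤ 8) ≈ 0.1741.

0.1741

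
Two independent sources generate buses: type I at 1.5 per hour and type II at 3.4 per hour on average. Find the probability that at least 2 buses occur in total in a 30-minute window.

Independent Poisson processes superpose: combined rate λ = 1.5 + 3.4 = 4.9 per hour.
Over the interval, μ = 4.9 × 0.5 = 2.45 (a 30-minute window = 0.5 hours).
P(N ≥ 2) = 1 − P(N ≤ 1) ≈ 0.7023.

0.7023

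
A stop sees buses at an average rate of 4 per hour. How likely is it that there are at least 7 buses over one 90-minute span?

0.3937

Over the interval, μ = 4 × 1.5 = 6 (a 90-minute span = 1.5 hours).
P(N ≥ 7) = 1 − P(N ≤ 6) = 1 − Σ_{j=0}^{6} e^(−μ) μ^j/j! ≈ 0.3937.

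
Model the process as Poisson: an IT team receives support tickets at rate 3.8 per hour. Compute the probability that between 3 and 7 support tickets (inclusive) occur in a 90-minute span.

Over the interval, μ = 3.8 × 1.5 = 5.7 (a 90-minute span = 1.5 hours).
P(3 ≤ N ≤ 7) = Σ_{j=3}^{7} e^(−5.7) · 5.7^j/j! ≈ 0.7074.

0.7074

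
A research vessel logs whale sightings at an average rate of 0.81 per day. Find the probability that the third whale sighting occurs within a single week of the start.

Over the interval, μ = 0.81 × 7 = 5.67 (a week = 7 days).
The third arrival falls in the interval iff at least 3 events occur there: P(S_3 ≤ t) = P(N ≥ 3) = 1 − P(N ≤ 2) ≈ 0.9216.

0.9216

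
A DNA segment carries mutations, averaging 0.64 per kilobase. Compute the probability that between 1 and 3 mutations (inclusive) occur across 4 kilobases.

Over the interval, μ = 0.64 × 4 = 2.56 (4 kilobases).
P(1 ≤ N ≤ 3) = Σ_{j=1}^{3} e^(−2.56) · 2.56^j/j! ≈ 0.6674.

0.6674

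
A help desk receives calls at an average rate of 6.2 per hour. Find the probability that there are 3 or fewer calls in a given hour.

With mean μ = 6.2 per hour,
P(N ≤ 3) = Σ_{j=0}^{3} e^(−μ) μ^j/j! ≈ 0.1342.

0.1342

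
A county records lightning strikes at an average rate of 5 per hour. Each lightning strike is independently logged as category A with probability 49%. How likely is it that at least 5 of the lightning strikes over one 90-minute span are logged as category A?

0.3080

Thinning: the lightning strikes that are logged as category A themselves form a Poisson process with rate 0.49 × 5 = 2.45 per hour.
Over the interval, μ = 2.45 × 1.5 = 3.675 (a 90-minute span = 1.5 hours).
P(N ≥ 5) = 1 − P(N ≤ 4) ≈ 0.3080.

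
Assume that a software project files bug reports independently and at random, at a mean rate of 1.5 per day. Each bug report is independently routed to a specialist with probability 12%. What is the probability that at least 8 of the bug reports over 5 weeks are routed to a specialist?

Thinning: the bug reports that are routed to a specialist themselves form a Poisson process with rate 0.12 × 1.5 = 0.18 per day.
Over the interval, μ = 0.18 × 35 = 6.3 (5 weeks = 35 days).
P(N ≥ 8) = 1 − P(N ≤ 7) ≈ 0.2983.

0.2983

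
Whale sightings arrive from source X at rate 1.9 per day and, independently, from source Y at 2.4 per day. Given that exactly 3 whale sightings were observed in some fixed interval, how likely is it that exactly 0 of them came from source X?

0.1739

Given the total, each event is independently from source X with probability p = λ_X/(λ_X+λ_Y) = 1.9/4.3 ≈ 0.4419.
So K ~ Binomial(3, 1.9/4.3): P(K = 0) = C(3,0) · (1.9/4.3)^0 · (2.4/4.3)^3 ≈ 0.1739.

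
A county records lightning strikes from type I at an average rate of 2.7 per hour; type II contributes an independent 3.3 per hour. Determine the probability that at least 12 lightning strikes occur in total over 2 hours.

0.5384

Independent Poisson processes superpose: combined rate λ = 2.7 + 3.3 = 6 per hour.
Over the interval, μ = 6 × 2 = 12 (2 hours).
P(N ≥ 12) = 1 − P(N ≤ 11) ≈ 0.5384.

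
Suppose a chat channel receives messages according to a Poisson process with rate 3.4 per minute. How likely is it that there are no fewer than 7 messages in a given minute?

0.0579

With mean μ = 3.4 per minute,
P(N ≥ 7) = 1 − P(N ≤ 6) = 1 − Σ_{j=0}^{6} e^(−μ) μ^j/j! ≈ 0.0579.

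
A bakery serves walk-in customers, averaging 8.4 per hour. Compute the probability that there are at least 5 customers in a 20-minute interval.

0.1523

Over the interval, μ = 8.4 × 1/3 = 2.8 (a 20-minute interval = 1/3 hours).
P(N ≥ 5) = 1 − P(N ≤ 4) = 1 − Σ_{j=0}^{4} e^(−μ) μ^j/j! ≈ 0.1523.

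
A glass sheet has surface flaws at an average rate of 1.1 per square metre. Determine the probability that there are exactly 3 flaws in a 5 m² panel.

0.1133

Over the interval, μ = 1.1 × 5 = 5.5 (a 5 m² panel = 5 square metres).
P(N = 3) = e^(−μ) μ^3/3! = e^(−5.5) · 5.5^3/6 ≈ 0.1133.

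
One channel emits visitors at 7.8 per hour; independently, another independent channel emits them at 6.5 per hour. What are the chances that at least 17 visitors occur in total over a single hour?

Independent Poisson processes superpose: combined rate λ = 7.8 + 6.5 = 14.3 per hour.
So μ = 14.3.
P(N ≥ 17) = 1 − P(N ≤ 16) ≈ 0.2706.

0.2706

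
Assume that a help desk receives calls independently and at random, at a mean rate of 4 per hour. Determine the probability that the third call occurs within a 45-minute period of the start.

0.5768

Over the interval, μ = 4 × 0.75 = 3 (a 45-minute period = 0.75 hours).
The third arrival falls in the interval iff at least 3 events occur there: P(S_3 ≤ t) = P(N ≥ 3) = 1 − P(N ≤ 2) ≈ 0.5768.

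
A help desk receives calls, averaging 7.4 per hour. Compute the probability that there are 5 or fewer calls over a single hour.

0.2526

With mean μ = 7.4 per hour,
P(N ≤ 5) = Σ_{j=0}^{5} e^(−μ) μ^j/j! ≈ 0.2526.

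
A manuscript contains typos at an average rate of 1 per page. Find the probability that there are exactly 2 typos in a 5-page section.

Over the interval, μ = 1 × 5 = 5 (a 5-page section = 5 pages).
P(N = 2) = e^(−μ) μ^2/2! = e^(−5) · 5^2/2 ≈ 0.0842.

0.0842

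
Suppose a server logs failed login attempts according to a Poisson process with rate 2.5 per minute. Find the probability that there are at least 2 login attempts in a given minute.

With mean μ = 2.5 per minute,
P(N ≥ 2) = 1 − P(N ≤ 1) = 1 − Σ_{j=0}^{1} e^(−μ) μ^j/j! ≈ 0.7127.

0.7127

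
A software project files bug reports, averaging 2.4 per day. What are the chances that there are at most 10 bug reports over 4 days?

0.6329

Over the interval, μ = 2.4 × 4 = 9.6 (4 days).
P(N ≤ 10) = Σ_{j=0}^{10} e^(−μ) μ^j/j! ≈ 0.6329.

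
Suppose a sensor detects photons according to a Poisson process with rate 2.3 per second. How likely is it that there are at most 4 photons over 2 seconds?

0.5132

Over the interval, μ = 2.3 × 2 = 4.6 (2 seconds).
P(N ≤ 4) = Σ_{j=0}^{4} e^(−μ) μ^j/j! ≈ 0.5132.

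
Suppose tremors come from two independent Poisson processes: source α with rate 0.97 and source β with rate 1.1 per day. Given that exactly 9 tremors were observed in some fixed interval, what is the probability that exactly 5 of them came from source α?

Given the total, each event is independently from source α with probability p = λ_α/(λ_α+λ_β) = 0.97/2.07 ≈ 0.4686.
So K ~ Binomial(9, 0.97/2.07): P(K = 5) = C(9,5) · (0.97/2.07)^5 · (1.1/2.07)^4 ≈ 0.2270.

0.2270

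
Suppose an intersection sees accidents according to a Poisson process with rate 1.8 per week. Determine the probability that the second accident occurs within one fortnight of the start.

Over the interval, μ = 1.8 × 2 = 3.6 (a fortnight = 2 weeks).
The second arrival falls in the interval iff at least 2 events occur there: P(S_2 ≤ t) = P(N ≥ 2) = 1 − P(N ≤ 1) ≈ 0.8743.

0.8743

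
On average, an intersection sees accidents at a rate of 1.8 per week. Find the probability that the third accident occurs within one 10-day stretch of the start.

0.4744

Over the interval, μ = 1.8 × 10/7 ≈ 2.57143 (a 10-day stretch = 10/7 weeks).
The third arrival falls in the interval iff at least 3 events occur there: P(S_3 ≤ t) = P(N ≥ 3) = 1 − P(N ≤ 2) ≈ 0.4744.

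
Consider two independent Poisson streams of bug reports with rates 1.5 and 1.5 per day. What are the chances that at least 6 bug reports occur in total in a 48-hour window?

Independent Poisson processes superpose: combined rate λ = 1.5 + 1.5 = 3 per day.
Over the interval, μ = 3 × 2 = 6 (a 48-hour window = 2 days).
P(N ≥ 6) = 1 − P(N ≤ 5) ≈ 0.5543.

0.5543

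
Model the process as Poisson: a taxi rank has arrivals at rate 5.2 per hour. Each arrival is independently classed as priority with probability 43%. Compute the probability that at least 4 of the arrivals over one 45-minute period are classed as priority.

0.0898

Thinning: the arrivals that are classed as priority themselves form a Poisson process with rate 0.43 × 5.2 = 2.236 per hour.
Over the interval, μ = 2.236 × 0.75 = 1.677 (a 45-minute period = 0.75 hours).
P(N ≥ 4) = 1 − P(N ≤ 3) ≈ 0.0898.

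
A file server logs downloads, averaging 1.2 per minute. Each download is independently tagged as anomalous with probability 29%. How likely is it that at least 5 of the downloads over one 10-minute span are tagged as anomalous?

0.2708

Thinning: the downloads that are tagged as anomalous themselves form a Poisson process with rate 0.29 × 1.2 = 0.348 per minute.
Over the interval, μ = 0.348 × 10 = 3.48 (a 10-minute span = 10 minutes).
P(N ≥ 5) = 1 − P(N ≤ 4) ≈ 0.2708.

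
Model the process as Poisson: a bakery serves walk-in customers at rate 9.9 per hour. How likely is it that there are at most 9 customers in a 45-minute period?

Over the interval, μ = 9.9 × 0.75 = 7.425 (a 45-minute period = 0.75 hours).
P(N ≤ 9) = Σ_{j=0}^{9} e^(−μ) μ^j/j! ≈ 0.7849.

0.7849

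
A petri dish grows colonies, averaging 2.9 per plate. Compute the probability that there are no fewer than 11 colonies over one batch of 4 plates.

Over the interval, μ = 2.9 × 4 = 11.6 (a batch of 4 plates = 4 plates).
P(N ≥ 11) = 1 − P(N ≤ 10) = 1 − Σ_{j=0}^{10} e^(−μ) μ^j/j! ≈ 0.6095.

0.6095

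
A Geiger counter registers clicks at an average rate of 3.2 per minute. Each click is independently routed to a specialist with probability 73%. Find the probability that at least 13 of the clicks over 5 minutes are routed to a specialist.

0.3875

Thinning: the clicks that are routed to a specialist themselves form a Poisson process with rate 0.73 × 3.2 = 2.336 per minute.
Over the interval, μ = 2.336 × 5 = 11.68 (5 minutes).
P(N ≥ 13) = 1 − P(N ≤ 12) ≈ 0.3875.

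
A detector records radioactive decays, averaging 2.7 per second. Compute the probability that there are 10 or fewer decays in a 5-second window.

0.2112

Over the interval, μ = 2.7 × 5 = 13.5 (a 5-second window = 5 seconds).
P(N ≤ 10) = Σ_{j=0}^{10} e^(−μ) μ^j/j! ≈ 0.2112.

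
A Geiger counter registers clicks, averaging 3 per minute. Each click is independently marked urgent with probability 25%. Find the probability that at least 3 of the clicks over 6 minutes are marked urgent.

Thinning: the clicks that are marked urgent themselves form a Poisson process with rate 0.25 × 3 = 0.75 per minute.
Over the interval, μ = 0.75 × 6 = 4.5 (6 minutes).
P(N ≥ 3) = 1 − P(N ≤ 2) ≈ 0.8264.

0.8264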